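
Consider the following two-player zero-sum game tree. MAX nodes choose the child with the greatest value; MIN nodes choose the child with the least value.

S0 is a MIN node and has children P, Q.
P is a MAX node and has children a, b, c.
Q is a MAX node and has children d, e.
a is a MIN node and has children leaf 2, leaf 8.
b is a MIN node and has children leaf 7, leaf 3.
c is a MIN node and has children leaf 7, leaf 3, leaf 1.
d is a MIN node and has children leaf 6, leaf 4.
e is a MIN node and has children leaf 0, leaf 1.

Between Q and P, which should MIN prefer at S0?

d (MIN): min(6, 4) = 4
e (MIN): min(0, 1) = 0
Q (MAX): max(4, 0) = 4
a (MIN): min(2, 8) = 2
b (MIN): min(7, 3) = 3
c (MIN): min(7, 3, 1) = 1
P (MAX): max(2, 3, 1) = 3
MIN prefers the lower value; Q=4, P=3. P is better since 3 < 4.

P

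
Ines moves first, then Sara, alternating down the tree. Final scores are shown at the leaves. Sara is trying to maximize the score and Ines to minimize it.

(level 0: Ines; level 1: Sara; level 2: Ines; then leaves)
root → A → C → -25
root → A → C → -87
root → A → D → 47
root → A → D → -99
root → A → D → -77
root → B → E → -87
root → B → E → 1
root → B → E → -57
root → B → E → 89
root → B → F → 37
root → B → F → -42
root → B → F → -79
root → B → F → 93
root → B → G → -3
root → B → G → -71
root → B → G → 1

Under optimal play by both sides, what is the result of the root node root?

-87

C (Ines): min(-25, -87) = -87
D (Ines): min(47, -99, -77) = -99
A (Sara): max(-87, -99) = -87
E (Ines): min(-87, 1, -57, 89) = -87
F (Ines): min(37, -42, -79, 93) = -79
G (Ines): min(-3, -71, 1) = -71
B (Sara): max(-87, -79, -71) = -71
root (Ines): min(-87, -71) = -87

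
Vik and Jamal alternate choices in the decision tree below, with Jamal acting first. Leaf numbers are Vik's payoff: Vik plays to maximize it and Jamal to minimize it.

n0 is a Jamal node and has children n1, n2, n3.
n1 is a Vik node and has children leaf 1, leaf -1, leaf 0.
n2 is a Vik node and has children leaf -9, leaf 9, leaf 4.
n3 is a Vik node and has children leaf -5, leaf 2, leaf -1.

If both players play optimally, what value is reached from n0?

1

n1 (Vik): max(1, -1, 0) = 1
n2 (Vik): max(-9, 9, 4) = 9
n3 (Vik): max(-5, 2, -1) = 2
n0 (Jamal): min(1, 9, 2) = 1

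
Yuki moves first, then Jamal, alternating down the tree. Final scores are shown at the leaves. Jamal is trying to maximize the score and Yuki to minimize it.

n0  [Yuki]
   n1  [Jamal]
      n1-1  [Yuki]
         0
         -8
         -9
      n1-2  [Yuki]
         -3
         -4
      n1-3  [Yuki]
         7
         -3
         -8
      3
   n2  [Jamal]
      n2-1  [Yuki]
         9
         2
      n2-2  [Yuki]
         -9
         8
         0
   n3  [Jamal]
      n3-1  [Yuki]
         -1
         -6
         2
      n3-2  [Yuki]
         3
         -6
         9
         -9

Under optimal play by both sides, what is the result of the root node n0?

-6

n1-1 (Yuki): min(0, -8, -9) = -9
n1-2 (Yuki): min(-3, -4) = -4
n1-3 (Yuki): min(7, -3, -8) = -8
n1 (Jamal): max(-9, -4, -8, 3) = 3
n2-1 (Yuki): min(9, 2) = 2
n2-2 (Yuki): min(-9, 8, 0) = -9
n2 (Jamal): max(2, -9) = 2
n3-1 (Yuki): min(-1, -6, 2) = -6
n3-2 (Yuki): min(3, -6, 9, -9) = -9
n3 (Jamal): max(-6, -9) = -6
n0 (Yuki): min(3, 2, -6) = -6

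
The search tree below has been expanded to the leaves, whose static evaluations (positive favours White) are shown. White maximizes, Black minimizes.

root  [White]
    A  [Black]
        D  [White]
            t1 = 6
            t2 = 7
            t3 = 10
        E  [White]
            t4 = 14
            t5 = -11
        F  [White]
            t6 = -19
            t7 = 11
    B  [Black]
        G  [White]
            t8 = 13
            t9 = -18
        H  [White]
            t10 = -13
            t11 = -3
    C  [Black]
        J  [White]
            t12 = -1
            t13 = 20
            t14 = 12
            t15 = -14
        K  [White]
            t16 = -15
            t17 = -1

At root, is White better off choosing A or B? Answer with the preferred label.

D (White): max(6, 7, 10) = 10
E (White): max(14, -11) = 14
F (White): max(-19, 11) = 11
A (Black): min(10, 14, 11) = 10
G (White): max(13, -18) = 13
H (White): max(-13, -3) = -3
B (Black): min(13, -3) = -3
White prefers the higher value; A=10, B=-3. A is better since 10 > -3.

A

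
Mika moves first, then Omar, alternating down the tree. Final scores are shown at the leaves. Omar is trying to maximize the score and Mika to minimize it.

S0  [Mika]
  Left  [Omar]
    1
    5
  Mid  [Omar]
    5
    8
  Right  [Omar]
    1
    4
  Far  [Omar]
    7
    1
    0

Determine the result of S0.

4

Left (Omar): max(1, 5) = 5
Mid (Omar): max(5, 8) = 8
Right (Omar): max(1, 4) = 4
Far (Omar): max(7, 1, 0) = 7
S0 (Mika): min(5, 8, 4, 7) = 4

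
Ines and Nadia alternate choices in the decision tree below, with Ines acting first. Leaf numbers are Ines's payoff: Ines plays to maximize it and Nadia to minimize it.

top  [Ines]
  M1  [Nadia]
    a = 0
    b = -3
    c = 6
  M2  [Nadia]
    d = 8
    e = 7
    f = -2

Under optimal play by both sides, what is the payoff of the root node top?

M1 (Nadia): min(0, -3, 6) = -3
M2 (Nadia): min(8, 7, -2) = -2
top (Ines): max(-3, -2) = -2

-2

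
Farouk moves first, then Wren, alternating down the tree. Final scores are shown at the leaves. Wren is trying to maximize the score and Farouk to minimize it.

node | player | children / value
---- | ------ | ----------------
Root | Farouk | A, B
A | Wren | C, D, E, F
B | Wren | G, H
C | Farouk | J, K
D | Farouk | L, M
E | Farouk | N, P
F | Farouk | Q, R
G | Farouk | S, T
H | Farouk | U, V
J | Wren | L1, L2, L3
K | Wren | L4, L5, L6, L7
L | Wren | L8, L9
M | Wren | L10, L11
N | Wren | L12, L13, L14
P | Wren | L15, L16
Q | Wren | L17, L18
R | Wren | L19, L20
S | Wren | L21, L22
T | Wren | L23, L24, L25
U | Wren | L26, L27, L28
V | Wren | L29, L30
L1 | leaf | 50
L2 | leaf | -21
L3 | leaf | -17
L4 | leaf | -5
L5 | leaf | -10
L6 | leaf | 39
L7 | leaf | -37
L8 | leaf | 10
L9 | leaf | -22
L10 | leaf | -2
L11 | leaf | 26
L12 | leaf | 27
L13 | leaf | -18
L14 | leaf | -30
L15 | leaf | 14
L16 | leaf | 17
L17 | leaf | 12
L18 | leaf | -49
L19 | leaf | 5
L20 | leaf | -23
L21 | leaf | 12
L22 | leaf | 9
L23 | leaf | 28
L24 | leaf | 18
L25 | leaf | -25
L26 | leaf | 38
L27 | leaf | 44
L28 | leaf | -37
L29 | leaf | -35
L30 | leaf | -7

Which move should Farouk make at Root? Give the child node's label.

J (Wren): max(50, -21, -17) = 50
K (Wren): max(-5, -10, 39, -37) = 39
C (Farouk): min(50, 39) = 39
L (Wren): max(10, -22) = 10
M (Wren): max(-2, 26) = 26
D (Farouk): min(10, 26) = 10
N (Wren): max(27, -18, -30) = 27
P (Wren): max(14, 17) = 17
E (Farouk): min(27, 17) = 17
Q (Wren): max(12, -49) = 12
R (Wren): max(5, -23) = 5
F (Farouk): min(12, 5) = 5
A (Wren): max(39, 10, 17, 5) = 39
S (Wren): max(12, 9) = 12
T (Wren): max(28, 18, -25) = 28
G (Farouk): min(12, 28) = 12
U (Wren): max(38, 44, -37) = 44
V (Wren): max(-35, -7) = -7
H (Farouk): min(44, -7) = -7
B (Wren): max(12, -7) = 12
Root (Farouk): min(39, 12) = 12
Farouk at Root wants the lowest of {A=39, B=12}, so chooses B.

B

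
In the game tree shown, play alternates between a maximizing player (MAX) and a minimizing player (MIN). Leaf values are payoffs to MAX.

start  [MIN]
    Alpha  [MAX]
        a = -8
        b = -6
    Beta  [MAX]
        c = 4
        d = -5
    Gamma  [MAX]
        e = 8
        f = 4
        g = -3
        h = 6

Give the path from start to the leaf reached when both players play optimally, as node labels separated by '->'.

Alpha (MAX): max(-8, -6) = -6
Beta (MAX): max(4, -5) = 4
Gamma (MAX): max(8, 4, -3, 6) = 8
start (MIN): min(-6, 4, 8) = -6
At start, MIN picks Alpha (lowest: -6).
At Alpha, MAX picks b (highest: -6).
Terminal value -6.

start -> Alpha -> b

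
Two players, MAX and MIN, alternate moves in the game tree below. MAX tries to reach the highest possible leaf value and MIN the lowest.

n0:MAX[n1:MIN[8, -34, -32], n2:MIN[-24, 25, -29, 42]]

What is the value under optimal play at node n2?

n2 (MIN): min(-24, 25, -29, 42) = -29

-29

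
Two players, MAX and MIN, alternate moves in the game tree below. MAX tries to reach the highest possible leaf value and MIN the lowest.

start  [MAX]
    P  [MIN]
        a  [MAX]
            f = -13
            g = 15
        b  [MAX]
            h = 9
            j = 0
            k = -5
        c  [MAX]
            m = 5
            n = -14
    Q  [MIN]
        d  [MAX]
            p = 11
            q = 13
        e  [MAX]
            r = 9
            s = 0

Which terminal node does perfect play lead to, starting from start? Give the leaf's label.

a (MAX): max(-13, 15) = 15
b (MAX): max(9, 0, -5) = 9
c (MAX): max(5, -14) = 5
P (MIN): min(15, 9, 5) = 5
d (MAX): max(11, 13) = 13
e (MAX): max(9, 0) = 9
Q (MIN): min(13, 9) = 9
start (MAX): max(5, 9) = 9
At start, MAX picks Q (highest: 9).
At Q, MIN picks e (lowest: 9).
At e, MAX picks r (highest: 9).
Terminal value 9.

r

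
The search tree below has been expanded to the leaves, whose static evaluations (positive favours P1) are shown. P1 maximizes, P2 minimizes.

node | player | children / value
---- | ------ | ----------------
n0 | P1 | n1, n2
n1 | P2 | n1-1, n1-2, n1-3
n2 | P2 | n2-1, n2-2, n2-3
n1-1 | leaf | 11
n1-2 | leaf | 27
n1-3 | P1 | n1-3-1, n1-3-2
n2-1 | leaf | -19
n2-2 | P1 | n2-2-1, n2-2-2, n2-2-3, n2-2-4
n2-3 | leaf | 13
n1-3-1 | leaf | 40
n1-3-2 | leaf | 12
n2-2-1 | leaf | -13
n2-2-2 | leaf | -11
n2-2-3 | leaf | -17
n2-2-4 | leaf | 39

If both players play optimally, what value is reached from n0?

11

n1-3 (P1): max(40, 12) = 40
n1 (P2): min(11, 27, 40) = 11
n2-2 (P1): max(-13, -11, -17, 39) = 39
n2 (P2): min(-19, 39, 13) = -19
n0 (P1): max(11, -19) = 11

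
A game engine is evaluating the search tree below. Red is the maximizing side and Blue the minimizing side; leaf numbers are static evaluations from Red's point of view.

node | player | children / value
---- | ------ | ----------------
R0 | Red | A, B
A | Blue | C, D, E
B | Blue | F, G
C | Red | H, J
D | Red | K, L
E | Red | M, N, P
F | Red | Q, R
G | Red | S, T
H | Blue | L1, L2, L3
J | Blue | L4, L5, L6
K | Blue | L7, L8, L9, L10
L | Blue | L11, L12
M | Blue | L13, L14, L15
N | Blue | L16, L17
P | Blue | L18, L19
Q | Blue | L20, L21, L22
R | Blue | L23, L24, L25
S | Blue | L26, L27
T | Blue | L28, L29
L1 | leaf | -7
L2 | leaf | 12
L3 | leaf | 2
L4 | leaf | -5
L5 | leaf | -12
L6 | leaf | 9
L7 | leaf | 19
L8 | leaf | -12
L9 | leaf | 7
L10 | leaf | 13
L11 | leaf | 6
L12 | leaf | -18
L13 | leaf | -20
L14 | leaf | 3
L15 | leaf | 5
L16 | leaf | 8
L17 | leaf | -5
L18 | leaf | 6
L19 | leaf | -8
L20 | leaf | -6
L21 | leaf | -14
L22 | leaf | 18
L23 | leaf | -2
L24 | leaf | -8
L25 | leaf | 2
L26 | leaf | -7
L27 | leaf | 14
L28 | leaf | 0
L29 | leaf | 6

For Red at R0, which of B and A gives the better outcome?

Q (Blue): min(-6, -14, 18) = -14
R (Blue): min(-2, -8, 2) = -8
F (Red): max(-14, -8) = -8
S (Blue): min(-7, 14) = -7
T (Blue): min(0, 6) = 0
G (Red): max(-7, 0) = 0
B (Blue): min(-8, 0) = -8
H (Blue): min(-7, 12, 2) = -7
J (Blue): min(-5, -12, 9) = -12
C (Red): max(-7, -12) = -7
K (Blue): min(19, -12, 7, 13) = -12
L (Blue): min(6, -18) = -18
D (Red): max(-12, -18) = -12
M (Blue): min(-20, 3, 5) = -20
N (Blue): min(8, -5) = -5
P (Blue): min(6, -8) = -8
E (Red): max(-20, -5, -8) = -5
A (Blue): min(-7, -12, -5) = -12
Red prefers the higher value; B=-8, A=-12. B is better since -8 > -12.

B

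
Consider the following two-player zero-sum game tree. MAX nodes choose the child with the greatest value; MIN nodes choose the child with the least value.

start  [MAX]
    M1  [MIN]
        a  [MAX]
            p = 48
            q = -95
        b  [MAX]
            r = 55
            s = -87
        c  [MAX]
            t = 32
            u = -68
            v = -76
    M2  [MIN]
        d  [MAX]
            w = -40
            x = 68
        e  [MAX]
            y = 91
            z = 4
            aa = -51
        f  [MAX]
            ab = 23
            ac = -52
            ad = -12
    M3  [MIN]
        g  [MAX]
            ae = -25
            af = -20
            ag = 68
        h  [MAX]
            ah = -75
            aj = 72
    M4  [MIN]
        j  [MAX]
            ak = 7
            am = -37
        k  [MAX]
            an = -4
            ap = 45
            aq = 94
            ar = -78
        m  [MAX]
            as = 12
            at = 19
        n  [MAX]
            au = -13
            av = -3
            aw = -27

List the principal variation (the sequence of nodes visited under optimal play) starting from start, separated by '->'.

start -> M3 -> g -> ag

a (MAX): max(48, -95) = 48
b (MAX): max(55, -87) = 55
c (MAX): max(32, -68, -76) = 32
M1 (MIN): min(48, 55, 32) = 32
d (MAX): max(-40, 68) = 68
e (MAX): max(91, 4, -51) = 91
f (MAX): max(23, -52, -12) = 23
M2 (MIN): min(68, 91, 23) = 23
g (MAX): max(-25, -20, 68) = 68
h (MAX): max(-75, 72) = 72
M3 (MIN): min(68, 72) = 68
j (MAX): max(7, -37) = 7
k (MAX): max(-4, 45, 94, -78) = 94
m (MAX): max(12, 19) = 19
n (MAX): max(-13, -3, -27) = -3
M4 (MIN): min(7, 94, 19, -3) = -3
start (MAX): max(32, 23, 68, -3) = 68
At start, MAX picks M3 (highest: 68).
At M3, MIN picks g (lowest: 68).
At g, MAX picks ag (highest: 68).
Terminal value 68.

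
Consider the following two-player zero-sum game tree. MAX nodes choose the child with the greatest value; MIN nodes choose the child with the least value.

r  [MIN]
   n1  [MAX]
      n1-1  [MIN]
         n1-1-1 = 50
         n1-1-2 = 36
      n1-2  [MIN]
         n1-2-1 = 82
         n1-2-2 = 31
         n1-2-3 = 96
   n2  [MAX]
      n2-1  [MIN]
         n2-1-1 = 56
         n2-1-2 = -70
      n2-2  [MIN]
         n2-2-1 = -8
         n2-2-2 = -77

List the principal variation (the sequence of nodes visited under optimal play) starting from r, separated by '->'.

n1-1 (MIN): min(50, 36) = 36
n1-2 (MIN): min(82, 31, 96) = 31
n1 (MAX): max(36, 31) = 36
n2-1 (MIN): min(56, -70) = -70
n2-2 (MIN): min(-8, -77) = -77
n2 (MAX): max(-70, -77) = -70
r (MIN): min(36, -70) = -70
At r, MIN picks n2 (lowest: -70).
At n2, MAX picks n2-1 (highest: -70).
At n2-1, MIN picks n2-1-2 (lowest: -70).
Terminal value -70.

r -> n2 -> n2-1 -> n2-1-2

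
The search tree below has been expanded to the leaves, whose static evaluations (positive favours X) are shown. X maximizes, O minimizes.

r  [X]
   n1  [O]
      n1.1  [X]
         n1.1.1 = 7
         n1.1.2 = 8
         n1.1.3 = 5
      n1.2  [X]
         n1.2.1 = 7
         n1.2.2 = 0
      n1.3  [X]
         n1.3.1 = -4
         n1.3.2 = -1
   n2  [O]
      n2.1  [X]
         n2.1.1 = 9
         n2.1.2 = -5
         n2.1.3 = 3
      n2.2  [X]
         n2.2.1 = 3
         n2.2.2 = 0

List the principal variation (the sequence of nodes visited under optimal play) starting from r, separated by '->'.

r -> n2 -> n2.2 -> n2.2.1

n1.1 (X): max(7, 8, 5) = 8
n1.2 (X): max(7, 0) = 7
n1.3 (X): max(-4, -1) = -1
n1 (O): min(8, 7, -1) = -1
n2.1 (X): max(9, -5, 3) = 9
n2.2 (X): max(3, 0) = 3
n2 (O): min(9, 3) = 3
r (X): max(-1, 3) = 3
At r, X picks n2 (highest: 3).
At n2, O picks n2.2 (lowest: 3).
At n2.2, X picks n2.2.1 (highest: 3).
Terminal value 3.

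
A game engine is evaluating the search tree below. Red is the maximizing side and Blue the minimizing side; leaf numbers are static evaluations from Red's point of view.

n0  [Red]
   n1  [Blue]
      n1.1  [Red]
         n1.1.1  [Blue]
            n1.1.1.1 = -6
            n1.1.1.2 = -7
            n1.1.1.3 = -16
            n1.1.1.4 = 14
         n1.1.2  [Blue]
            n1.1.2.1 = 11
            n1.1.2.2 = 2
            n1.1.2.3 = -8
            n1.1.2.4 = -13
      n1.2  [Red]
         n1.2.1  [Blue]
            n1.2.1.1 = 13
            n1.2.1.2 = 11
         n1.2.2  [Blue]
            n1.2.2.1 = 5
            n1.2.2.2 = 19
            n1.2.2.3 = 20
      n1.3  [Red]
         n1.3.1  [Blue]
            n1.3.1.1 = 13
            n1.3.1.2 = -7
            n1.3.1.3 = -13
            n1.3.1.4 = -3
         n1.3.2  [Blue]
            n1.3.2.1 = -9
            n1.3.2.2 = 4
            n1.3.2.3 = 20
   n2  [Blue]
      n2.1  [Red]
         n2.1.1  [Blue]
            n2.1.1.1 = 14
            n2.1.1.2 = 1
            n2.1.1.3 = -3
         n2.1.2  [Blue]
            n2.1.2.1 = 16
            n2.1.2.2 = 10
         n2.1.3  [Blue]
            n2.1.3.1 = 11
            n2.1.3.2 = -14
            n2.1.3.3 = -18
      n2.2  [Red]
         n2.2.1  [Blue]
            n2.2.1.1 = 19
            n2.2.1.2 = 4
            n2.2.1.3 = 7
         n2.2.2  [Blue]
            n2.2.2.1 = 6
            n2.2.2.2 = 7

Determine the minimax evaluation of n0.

n1.1.1 (Blue): min(-6, -7, -16, 14) = -16
n1.1.2 (Blue): min(11, 2, -8, -13) = -13
n1.1 (Red): max(-16, -13) = -13
n1.2.1 (Blue): min(13, 11) = 11
n1.2.2 (Blue): min(5, 19, 20) = 5
n1.2 (Red): max(11, 5) = 11
n1.3.1 (Blue): min(13, -7, -13, -3) = -13
n1.3.2 (Blue): min(-9, 4, 20) = -9
n1.3 (Red): max(-13, -9) = -9
n1 (Blue): min(-13, 11, -9) = -13
n2.1.1 (Blue): min(14, 1, -3) = -3
n2.1.2 (Blue): min(16, 10) = 10
n2.1.3 (Blue): min(11, -14, -18) = -18
n2.1 (Red): max(-3, 10, -18) = 10
n2.2.1 (Blue): min(19, 4, 7) = 4
n2.2.2 (Blue): min(6, 7) = 6
n2.2 (Red): max(4, 6) = 6
n2 (Blue): min(10, 6) = 6
n0 (Red): max(-13, 6) = 6

6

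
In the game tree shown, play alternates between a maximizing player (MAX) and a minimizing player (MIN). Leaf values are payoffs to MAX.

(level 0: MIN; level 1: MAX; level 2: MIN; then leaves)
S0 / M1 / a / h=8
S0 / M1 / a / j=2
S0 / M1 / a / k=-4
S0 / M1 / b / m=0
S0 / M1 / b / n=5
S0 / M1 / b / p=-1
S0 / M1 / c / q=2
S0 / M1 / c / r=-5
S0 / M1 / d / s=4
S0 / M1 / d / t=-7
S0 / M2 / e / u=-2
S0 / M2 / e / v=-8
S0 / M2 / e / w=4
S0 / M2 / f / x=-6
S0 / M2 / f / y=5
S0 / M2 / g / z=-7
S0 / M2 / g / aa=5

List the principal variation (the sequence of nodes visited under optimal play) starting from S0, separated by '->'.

a (MIN): min(8, 2, -4) = -4
b (MIN): min(0, 5, -1) = -1
c (MIN): min(2, -5) = -5
d (MIN): min(4, -7) = -7
M1 (MAX): max(-4, -1, -5, -7) = -1
e (MIN): min(-2, -8, 4) = -8
f (MIN): min(-6, 5) = -6
g (MIN): min(-7, 5) = -7
M2 (MAX): max(-8, -6, -7) = -6
S0 (MIN): min(-1, -6) = -6
At S0, MIN picks M2 (lowest: -6).
At M2, MAX picks f (highest: -6).
At f, MIN picks x (lowest: -6).
Terminal value -6.

S0 -> M2 -> f -> x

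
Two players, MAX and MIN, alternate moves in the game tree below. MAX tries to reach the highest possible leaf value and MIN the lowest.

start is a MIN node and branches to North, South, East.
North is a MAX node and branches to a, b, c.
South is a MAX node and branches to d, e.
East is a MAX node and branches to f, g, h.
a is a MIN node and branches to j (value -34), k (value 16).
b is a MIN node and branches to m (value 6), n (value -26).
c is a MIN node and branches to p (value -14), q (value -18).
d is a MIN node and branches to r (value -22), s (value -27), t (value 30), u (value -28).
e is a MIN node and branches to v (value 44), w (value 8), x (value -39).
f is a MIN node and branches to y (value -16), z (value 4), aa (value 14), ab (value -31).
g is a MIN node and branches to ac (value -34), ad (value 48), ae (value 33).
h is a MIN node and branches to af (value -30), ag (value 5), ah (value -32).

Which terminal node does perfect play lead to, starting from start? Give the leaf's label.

a (MIN): min(-34, 16) = -34
b (MIN): min(6, -26) = -26
c (MIN): min(-14, -18) = -18
North (MAX): max(-34, -26, -18) = -18
d (MIN): min(-22, -27, 30, -28) = -28
e (MIN): min(44, 8, -39) = -39
South (MAX): max(-28, -39) = -28
f (MIN): min(-16, 4, 14, -31) = -31
g (MIN): min(-34, 48, 33) = -34
h (MIN): min(-30, 5, -32) = -32
East (MAX): max(-31, -34, -32) = -31
start (MIN): min(-18, -28, -31) = -31
At start, MIN picks East (lowest: -31).
At East, MAX picks f (highest: -31).
At f, MIN picks ab (lowest: -31).
Terminal value -31.

ab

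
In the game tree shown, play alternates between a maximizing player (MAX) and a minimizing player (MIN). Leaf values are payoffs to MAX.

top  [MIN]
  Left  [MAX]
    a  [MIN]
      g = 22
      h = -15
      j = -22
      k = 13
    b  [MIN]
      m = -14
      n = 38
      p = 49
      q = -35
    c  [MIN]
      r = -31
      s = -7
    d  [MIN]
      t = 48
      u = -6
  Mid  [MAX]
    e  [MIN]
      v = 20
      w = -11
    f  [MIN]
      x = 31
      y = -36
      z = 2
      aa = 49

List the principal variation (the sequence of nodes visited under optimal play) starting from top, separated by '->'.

a (MIN): min(22, -15, -22, 13) = -22
b (MIN): min(-14, 38, 49, -35) = -35
c (MIN): min(-31, -7) = -31
d (MIN): min(48, -6) = -6
Left (MAX): max(-22, -35, -31, -6) = -6
e (MIN): min(20, -11) = -11
f (MIN): min(31, -36, 2, 49) = -36
Mid (MAX): max(-11, -36) = -11
top (MIN): min(-6, -11) = -11
At top, MIN picks Mid (lowest: -11).
At Mid, MAX picks e (highest: -11).
At e, MIN picks w (lowest: -11).
Terminal value -11.

top -> Mid -> e -> w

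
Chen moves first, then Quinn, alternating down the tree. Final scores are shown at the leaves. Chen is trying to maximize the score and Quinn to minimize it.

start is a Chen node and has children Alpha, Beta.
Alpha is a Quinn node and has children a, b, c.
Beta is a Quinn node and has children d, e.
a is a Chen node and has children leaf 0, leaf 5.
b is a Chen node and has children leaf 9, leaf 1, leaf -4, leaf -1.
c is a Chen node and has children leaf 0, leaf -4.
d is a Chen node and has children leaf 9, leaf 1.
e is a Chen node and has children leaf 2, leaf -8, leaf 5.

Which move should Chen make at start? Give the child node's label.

Beta

a (Chen): max(0, 5) = 5
b (Chen): max(9, 1, -4, -1) = 9
c (Chen): max(0, -4) = 0
Alpha (Quinn): min(5, 9, 0) = 0
d (Chen): max(9, 1) = 9
e (Chen): max(2, -8, 5) = 5
Beta (Quinn): min(9, 5) = 5
start (Chen): max(0, 5) = 5
Chen at start wants the highest of {Alpha=0, Beta=5}, so chooses Beta.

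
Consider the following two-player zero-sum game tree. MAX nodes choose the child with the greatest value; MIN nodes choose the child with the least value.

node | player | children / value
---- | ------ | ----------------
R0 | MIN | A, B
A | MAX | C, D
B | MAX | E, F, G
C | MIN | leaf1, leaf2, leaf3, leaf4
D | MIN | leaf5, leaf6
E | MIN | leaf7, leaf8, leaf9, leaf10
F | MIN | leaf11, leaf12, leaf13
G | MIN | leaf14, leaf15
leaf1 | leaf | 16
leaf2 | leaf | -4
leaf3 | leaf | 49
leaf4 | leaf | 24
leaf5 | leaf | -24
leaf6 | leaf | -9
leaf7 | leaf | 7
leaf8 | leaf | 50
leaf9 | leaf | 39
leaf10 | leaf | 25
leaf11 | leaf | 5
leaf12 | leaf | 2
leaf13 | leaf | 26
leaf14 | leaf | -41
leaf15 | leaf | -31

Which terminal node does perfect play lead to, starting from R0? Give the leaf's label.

C (MIN): min(16, -4, 49, 24) = -4
D (MIN): min(-24, -9) = -24
A (MAX): max(-4, -24) = -4
E (MIN): min(7, 50, 39, 25) = 7
F (MIN): min(5, 2, 26) = 2
G (MIN): min(-41, -31) = -41
B (MAX): max(7, 2, -41) = 7
R0 (MIN): min(-4, 7) = -4
At R0, MIN picks A (lowest: -4).
At A, MAX picks C (highest: -4).
At C, MIN picks leaf2 (lowest: -4).
Terminal value -4.

leaf2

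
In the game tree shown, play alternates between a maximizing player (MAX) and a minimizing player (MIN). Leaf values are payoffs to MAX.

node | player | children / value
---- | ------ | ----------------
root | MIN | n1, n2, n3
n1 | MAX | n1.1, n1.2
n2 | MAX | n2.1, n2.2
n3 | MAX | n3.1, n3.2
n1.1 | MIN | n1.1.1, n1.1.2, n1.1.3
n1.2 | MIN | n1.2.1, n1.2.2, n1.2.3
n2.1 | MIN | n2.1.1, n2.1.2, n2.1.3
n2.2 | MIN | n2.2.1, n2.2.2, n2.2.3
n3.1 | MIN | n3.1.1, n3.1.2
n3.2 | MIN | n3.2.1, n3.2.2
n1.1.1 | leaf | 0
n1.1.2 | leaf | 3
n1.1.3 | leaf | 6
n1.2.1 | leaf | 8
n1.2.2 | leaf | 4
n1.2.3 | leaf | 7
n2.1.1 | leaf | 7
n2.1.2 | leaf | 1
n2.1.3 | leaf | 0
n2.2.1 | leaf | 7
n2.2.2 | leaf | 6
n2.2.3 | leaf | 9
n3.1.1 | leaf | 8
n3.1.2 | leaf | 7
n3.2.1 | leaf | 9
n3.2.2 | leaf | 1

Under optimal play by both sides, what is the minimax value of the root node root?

n1.1 (MIN): min(0, 3, 6) = 0
n1.2 (MIN): min(8, 4, 7) = 4
n1 (MAX): max(0, 4) = 4
n2.1 (MIN): min(7, 1, 0) = 0
n2.2 (MIN): min(7, 6, 9) = 6
n2 (MAX): max(0, 6) = 6
n3.1 (MIN): min(8, 7) = 7
n3.2 (MIN): min(9, 1) = 1
n3 (MAX): max(7, 1) = 7
root (MIN): min(4, 6, 7) = 4

4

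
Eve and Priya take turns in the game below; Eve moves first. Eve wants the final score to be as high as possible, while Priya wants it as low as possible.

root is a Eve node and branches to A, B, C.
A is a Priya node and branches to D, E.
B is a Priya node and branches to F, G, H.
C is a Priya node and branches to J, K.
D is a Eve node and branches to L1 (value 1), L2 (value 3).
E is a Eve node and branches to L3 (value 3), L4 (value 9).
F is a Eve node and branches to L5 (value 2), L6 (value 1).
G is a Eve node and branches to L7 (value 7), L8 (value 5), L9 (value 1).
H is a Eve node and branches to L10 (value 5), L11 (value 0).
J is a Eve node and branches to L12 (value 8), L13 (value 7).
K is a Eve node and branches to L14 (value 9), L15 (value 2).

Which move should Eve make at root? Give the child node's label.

C

D (Eve): max(1, 3) = 3
E (Eve): max(3, 9) = 9
A (Priya): min(3, 9) = 3
F (Eve): max(2, 1) = 2
G (Eve): max(7, 5, 1) = 7
H (Eve): max(5, 0) = 5
B (Priya): min(2, 7, 5) = 2
J (Eve): max(8, 7) = 8
K (Eve): max(9, 2) = 9
C (Priya): min(8, 9) = 8
root (Eve): max(3, 2, 8) = 8
Eve at root wants the highest of {A=3, B=2, C=8}, so chooses C.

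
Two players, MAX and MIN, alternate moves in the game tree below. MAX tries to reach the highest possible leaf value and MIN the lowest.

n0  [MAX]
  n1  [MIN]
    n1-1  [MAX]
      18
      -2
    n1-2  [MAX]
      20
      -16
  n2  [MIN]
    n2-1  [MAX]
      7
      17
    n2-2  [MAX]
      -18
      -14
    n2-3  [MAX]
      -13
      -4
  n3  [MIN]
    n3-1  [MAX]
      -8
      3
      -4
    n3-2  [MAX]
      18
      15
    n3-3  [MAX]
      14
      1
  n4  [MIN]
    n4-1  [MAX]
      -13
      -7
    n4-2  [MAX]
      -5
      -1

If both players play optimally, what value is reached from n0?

n1-1 (MAX): max(18, -2) = 18
n1-2 (MAX): max(20, -16) = 20
n1 (MIN): min(18, 20) = 18
n2-1 (MAX): max(7, 17) = 17
n2-2 (MAX): max(-18, -14) = -14
n2-3 (MAX): max(-13, -4) = -4
n2 (MIN): min(17, -14, -4) = -14
n3-1 (MAX): max(-8, 3, -4) = 3
n3-2 (MAX): max(18, 15) = 18
n3-3 (MAX): max(14, 1) = 14
n3 (MIN): min(3, 18, 14) = 3
n4-1 (MAX): max(-13, -7) = -7
n4-2 (MAX): max(-5, -1) = -1
n4 (MIN): min(-7, -1) = -7
n0 (MAX): max(18, -14, 3, -7) = 18

18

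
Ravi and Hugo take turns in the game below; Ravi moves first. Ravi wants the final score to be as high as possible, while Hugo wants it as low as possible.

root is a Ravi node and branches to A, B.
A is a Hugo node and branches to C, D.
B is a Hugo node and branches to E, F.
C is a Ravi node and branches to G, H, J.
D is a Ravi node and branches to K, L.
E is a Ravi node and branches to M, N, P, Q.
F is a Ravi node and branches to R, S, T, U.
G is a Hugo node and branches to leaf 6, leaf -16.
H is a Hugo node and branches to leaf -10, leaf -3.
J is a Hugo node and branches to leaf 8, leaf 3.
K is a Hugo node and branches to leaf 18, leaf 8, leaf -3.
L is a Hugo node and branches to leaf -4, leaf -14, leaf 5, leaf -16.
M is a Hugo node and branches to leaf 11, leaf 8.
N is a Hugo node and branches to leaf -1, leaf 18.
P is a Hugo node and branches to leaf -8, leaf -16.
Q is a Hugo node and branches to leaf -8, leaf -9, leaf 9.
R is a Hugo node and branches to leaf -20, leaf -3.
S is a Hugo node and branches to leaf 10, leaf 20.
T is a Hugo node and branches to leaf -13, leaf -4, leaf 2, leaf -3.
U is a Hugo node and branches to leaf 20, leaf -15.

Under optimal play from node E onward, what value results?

8

M (Hugo): min(11, 8) = 8
N (Hugo): min(-1, 18) = -1
P (Hugo): min(-8, -16) = -16
Q (Hugo): min(-8, -9, 9) = -9
E (Ravi): max(8, -1, -16, -9) = 8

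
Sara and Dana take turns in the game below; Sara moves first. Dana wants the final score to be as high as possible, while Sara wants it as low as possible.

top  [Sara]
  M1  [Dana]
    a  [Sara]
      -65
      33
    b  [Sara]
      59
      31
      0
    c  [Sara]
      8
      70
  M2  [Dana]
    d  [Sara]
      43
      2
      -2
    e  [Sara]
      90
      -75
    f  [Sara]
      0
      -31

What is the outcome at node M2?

-2

d (Sara): min(43, 2, -2) = -2
e (Sara): min(90, -75) = -75
f (Sara): min(0, -31) = -31
M2 (Dana): max(-2, -75, -31) = -2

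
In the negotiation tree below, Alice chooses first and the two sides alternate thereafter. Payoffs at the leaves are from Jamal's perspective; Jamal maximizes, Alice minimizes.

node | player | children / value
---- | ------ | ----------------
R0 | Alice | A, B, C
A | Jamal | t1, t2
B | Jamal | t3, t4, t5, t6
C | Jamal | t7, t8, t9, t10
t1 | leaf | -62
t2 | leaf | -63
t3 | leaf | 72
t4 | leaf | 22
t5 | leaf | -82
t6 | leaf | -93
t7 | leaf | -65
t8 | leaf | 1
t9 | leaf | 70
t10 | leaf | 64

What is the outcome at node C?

70

C (Jamal): max(-65, 1, 70, 64) = 70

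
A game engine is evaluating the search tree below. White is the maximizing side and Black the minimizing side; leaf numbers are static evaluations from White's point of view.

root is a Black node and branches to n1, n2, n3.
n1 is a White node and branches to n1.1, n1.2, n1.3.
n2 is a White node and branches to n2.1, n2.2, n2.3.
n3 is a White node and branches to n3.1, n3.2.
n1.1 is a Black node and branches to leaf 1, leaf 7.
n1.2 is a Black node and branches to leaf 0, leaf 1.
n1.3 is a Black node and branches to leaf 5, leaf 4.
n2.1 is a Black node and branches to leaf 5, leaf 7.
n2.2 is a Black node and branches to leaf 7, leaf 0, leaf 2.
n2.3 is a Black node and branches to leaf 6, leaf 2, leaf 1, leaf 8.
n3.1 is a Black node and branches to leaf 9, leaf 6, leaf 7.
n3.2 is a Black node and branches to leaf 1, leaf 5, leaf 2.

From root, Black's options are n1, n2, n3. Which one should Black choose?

n1.1 (Black): min(1, 7) = 1
n1.2 (Black): min(0, 1) = 0
n1.3 (Black): min(5, 4) = 4
n1 (White): max(1, 0, 4) = 4
n2.1 (Black): min(5, 7) = 5
n2.2 (Black): min(7, 0, 2) = 0
n2.3 (Black): min(6, 2, 1, 8) = 1
n2 (White): max(5, 0, 1) = 5
n3.1 (Black): min(9, 6, 7) = 6
n3.2 (Black): min(1, 5, 2) = 1
n3 (White): max(6, 1) = 6
root (Black): min(4, 5, 6) = 4
Black at root wants the lowest of {n1=4, n2=5, n3=6}, so chooses n1.

n1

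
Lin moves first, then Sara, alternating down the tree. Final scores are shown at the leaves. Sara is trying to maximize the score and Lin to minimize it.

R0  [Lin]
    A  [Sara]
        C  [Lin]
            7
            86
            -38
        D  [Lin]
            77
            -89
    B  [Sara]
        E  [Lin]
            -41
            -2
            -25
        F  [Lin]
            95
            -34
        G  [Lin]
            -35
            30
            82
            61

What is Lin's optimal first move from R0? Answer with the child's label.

C (Lin): min(7, 86, -38) = -38
D (Lin): min(77, -89) = -89
A (Sara): max(-38, -89) = -38
E (Lin): min(-41, -2, -25) = -41
F (Lin): min(95, -34) = -34
G (Lin): min(-35, 30, 82, 61) = -35
B (Sara): max(-41, -34, -35) = -34
R0 (Lin): min(-38, -34) = -38
Lin at R0 wants the lowest of {A=-38, B=-34}, so chooses A.

A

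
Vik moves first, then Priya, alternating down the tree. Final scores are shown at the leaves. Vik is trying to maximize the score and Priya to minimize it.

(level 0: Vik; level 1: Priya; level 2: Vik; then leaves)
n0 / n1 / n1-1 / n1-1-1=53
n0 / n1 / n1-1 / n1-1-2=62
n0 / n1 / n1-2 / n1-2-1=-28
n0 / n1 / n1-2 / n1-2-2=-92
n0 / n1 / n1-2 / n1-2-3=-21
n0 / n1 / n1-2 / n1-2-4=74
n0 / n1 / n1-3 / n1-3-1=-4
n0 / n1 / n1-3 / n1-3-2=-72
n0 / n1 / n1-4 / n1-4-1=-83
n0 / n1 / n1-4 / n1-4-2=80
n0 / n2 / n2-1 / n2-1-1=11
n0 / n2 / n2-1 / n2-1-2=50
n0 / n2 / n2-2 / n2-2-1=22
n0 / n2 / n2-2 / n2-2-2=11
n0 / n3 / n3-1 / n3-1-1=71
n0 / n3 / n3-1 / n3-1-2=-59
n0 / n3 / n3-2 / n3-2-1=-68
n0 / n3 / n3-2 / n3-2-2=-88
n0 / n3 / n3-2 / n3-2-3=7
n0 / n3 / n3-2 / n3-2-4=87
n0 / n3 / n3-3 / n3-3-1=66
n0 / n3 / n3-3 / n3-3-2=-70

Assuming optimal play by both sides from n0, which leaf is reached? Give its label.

n1-1 (Vik): max(53, 62) = 62
n1-2 (Vik): max(-28, -92, -21, 74) = 74
n1-3 (Vik): max(-4, -72) = -4
n1-4 (Vik): max(-83, 80) = 80
n1 (Priya): min(62, 74, -4, 80) = -4
n2-1 (Vik): max(11, 50) = 50
n2-2 (Vik): max(22, 11) = 22
n2 (Priya): min(50, 22) = 22
n3-1 (Vik): max(71, -59) = 71
n3-2 (Vik): max(-68, -88, 7, 87) = 87
n3-3 (Vik): max(66, -70) = 66
n3 (Priya): min(71, 87, 66) = 66
n0 (Vik): max(-4, 22, 66) = 66
At n0, Vik picks n3 (highest: 66).
At n3, Priya picks n3-3 (lowest: 66).
At n3-3, Vik picks n3-3-1 (highest: 66).
Terminal value 66.

n3-3-1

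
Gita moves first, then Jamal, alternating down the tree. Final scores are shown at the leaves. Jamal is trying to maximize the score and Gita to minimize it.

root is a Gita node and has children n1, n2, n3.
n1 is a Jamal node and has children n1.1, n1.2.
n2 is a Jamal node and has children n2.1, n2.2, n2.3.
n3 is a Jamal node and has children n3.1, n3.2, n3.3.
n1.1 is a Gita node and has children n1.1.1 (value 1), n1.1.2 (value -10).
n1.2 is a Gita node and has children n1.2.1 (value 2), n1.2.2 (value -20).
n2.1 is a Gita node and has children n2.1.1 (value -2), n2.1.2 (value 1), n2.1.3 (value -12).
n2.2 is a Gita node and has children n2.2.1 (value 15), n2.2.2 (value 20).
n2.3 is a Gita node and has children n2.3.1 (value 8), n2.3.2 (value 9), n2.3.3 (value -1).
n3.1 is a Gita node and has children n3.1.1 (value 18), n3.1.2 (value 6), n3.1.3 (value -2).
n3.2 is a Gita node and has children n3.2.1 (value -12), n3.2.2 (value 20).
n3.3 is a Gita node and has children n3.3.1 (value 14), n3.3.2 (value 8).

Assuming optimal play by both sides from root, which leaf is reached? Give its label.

n1.1 (Gita): min(1, -10) = -10
n1.2 (Gita): min(2, -20) = -20
n1 (Jamal): max(-10, -20) = -10
n2.1 (Gita): min(-2, 1, -12) = -12
n2.2 (Gita): min(15, 20) = 15
n2.3 (Gita): min(8, 9, -1) = -1
n2 (Jamal): max(-12, 15, -1) = 15
n3.1 (Gita): min(18, 6, -2) = -2
n3.2 (Gita): min(-12, 20) = -12
n3.3 (Gita): min(14, 8) = 8
n3 (Jamal): max(-2, -12, 8) = 8
root (Gita): min(-10, 15, 8) = -10
At root, Gita picks n1 (lowest: -10).
At n1, Jamal picks n1.1 (highest: -10).
At n1.1, Gita picks n1.1.2 (lowest: -10).
Terminal value -10.

n1.1.2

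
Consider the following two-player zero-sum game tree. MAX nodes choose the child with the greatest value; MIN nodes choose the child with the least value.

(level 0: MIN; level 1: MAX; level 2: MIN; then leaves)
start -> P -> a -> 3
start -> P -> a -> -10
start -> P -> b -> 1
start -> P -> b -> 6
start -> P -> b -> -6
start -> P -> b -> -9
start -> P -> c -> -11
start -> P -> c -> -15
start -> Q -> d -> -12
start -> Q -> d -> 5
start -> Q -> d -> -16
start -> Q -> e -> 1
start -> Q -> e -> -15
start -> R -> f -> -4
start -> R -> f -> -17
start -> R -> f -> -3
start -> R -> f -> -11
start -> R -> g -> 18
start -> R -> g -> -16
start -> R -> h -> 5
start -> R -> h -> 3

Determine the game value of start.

-15

a (MIN): min(3, -10) = -10
b (MIN): min(1, 6, -6, -9) = -9
c (MIN): min(-11, -15) = -15
P (MAX): max(-10, -9, -15) = -9
d (MIN): min(-12, 5, -16) = -16
e (MIN): min(1, -15) = -15
Q (MAX): max(-16, -15) = -15
f (MIN): min(-4, -17, -3, -11) = -17
g (MIN): min(18, -16) = -16
h (MIN): min(5, 3) = 3
R (MAX): max(-17, -16, 3) = 3
start (MIN): min(-9, -15, 3) = -15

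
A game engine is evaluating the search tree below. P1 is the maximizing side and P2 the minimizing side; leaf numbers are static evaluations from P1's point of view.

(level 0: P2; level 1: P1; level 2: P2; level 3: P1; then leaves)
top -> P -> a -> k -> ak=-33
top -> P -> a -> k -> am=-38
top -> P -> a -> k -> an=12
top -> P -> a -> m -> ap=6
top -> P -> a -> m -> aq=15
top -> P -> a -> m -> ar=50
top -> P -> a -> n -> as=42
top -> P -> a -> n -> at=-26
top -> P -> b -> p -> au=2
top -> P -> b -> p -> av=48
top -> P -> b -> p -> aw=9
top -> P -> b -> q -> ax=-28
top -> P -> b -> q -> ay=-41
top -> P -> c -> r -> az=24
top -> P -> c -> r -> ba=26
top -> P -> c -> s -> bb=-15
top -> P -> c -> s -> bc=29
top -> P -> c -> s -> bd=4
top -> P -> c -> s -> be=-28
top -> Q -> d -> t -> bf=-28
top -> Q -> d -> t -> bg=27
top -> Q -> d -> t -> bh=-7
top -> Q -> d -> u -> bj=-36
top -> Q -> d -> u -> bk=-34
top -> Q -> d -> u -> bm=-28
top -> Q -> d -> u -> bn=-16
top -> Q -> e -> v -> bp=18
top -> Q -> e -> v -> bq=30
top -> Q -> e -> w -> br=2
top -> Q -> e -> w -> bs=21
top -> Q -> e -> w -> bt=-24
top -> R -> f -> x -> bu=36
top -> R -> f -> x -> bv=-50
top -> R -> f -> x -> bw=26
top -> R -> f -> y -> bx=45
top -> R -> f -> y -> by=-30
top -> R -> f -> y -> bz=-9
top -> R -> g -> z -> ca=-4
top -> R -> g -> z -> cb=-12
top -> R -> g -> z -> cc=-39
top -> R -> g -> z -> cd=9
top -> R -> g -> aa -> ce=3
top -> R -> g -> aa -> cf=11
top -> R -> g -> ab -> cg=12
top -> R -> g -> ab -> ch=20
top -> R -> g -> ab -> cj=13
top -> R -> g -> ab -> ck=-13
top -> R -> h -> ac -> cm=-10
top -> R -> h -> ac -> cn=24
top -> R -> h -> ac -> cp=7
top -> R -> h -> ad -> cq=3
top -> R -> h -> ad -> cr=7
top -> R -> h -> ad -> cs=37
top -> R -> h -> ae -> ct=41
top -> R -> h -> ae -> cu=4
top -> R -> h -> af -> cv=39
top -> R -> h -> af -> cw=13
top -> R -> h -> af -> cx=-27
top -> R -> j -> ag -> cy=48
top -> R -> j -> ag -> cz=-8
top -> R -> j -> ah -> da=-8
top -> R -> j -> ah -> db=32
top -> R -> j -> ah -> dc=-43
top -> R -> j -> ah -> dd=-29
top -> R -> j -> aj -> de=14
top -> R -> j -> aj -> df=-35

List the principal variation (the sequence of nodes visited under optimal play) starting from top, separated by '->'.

k (P1): max(-33, -38, 12) = 12
m (P1): max(6, 15, 50) = 50
n (P1): max(42, -26) = 42
a (P2): min(12, 50, 42) = 12
p (P1): max(2, 48, 9) = 48
q (P1): max(-28, -41) = -28
b (P2): min(48, -28) = -28
r (P1): max(24, 26) = 26
s (P1): max(-15, 29, 4, -28) = 29
c (P2): min(26, 29) = 26
P (P1): max(12, -28, 26) = 26
t (P1): max(-28, 27, -7) = 27
u (P1): max(-36, -34, -28, -16) = -16
d (P2): min(27, -16) = -16
v (P1): max(18, 30) = 30
w (P1): max(2, 21, -24) = 21
e (P2): min(30, 21) = 21
Q (P1): max(-16, 21) = 21
x (P1): max(36, -50, 26) = 36
y (P1): max(45, -30, -9) = 45
f (P2): min(36, 45) = 36
z (P1): max(-4, -12, -39, 9) = 9
aa (P1): max(3, 11) = 11
ab (P1): max(12, 20, 13, -13) = 20
g (P2): min(9, 11, 20) = 9
ac (P1): max(-10, 24, 7) = 24
ad (P1): max(3, 7, 37) = 37
ae (P1): max(41, 4) = 41
af (P1): max(39, 13, -27) = 39
h (P2): min(24, 37, 41, 39) = 24
ag (P1): max(48, -8) = 48
ah (P1): max(-8, 32, -43, -29) = 32
aj (P1): max(14, -35) = 14
j (P2): min(48, 32, 14) = 14
R (P1): max(36, 9, 24, 14) = 36
top (P2): min(26, 21, 36) = 21
At top, P2 picks Q (lowest: 21).
At Q, P1 picks e (highest: 21).
At e, P2 picks w (lowest: 21).
At w, P1 picks bs (highest: 21).
Terminal value 21.

top -> Q -> e -> w -> bs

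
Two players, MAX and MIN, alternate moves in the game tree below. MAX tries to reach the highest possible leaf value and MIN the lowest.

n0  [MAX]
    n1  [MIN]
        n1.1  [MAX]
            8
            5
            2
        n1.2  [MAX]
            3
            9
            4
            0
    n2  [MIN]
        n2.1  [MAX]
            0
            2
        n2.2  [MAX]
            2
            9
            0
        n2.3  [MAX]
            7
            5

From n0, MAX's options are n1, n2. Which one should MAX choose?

n1.1 (MAX): max(8, 5, 2) = 8
n1.2 (MAX): max(3, 9, 4, 0) = 9
n1 (MIN): min(8, 9) = 8
n2.1 (MAX): max(0, 2) = 2
n2.2 (MAX): max(2, 9, 0) = 9
n2.3 (MAX): max(7, 5) = 7
n2 (MIN): min(2, 9, 7) = 2
n0 (MAX): max(8, 2) = 8
MAX at n0 wants the highest of {n1=8, n2=2}, so chooses n1.

n1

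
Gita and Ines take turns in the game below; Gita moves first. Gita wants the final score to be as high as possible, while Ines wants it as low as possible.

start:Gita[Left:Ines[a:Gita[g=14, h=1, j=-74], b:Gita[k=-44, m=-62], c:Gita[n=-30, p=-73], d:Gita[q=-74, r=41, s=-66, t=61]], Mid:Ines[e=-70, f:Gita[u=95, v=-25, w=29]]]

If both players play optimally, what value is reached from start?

-44

a (Gita): max(14, 1, -74) = 14
b (Gita): max(-44, -62) = -44
c (Gita): max(-30, -73) = -30
d (Gita): max(-74, 41, -66, 61) = 61
Left (Ines): min(14, -44, -30, 61) = -44
f (Gita): max(95, -25, 29) = 95
Mid (Ines): min(-70, 95) = -70
start (Gita): max(-44, -70) = -44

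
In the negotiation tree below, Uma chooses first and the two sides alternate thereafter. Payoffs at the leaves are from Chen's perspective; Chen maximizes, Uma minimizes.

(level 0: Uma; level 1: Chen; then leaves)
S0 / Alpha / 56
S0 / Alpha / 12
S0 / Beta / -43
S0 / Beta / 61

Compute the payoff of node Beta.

61

Beta (Chen): max(-43, 61) = 61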